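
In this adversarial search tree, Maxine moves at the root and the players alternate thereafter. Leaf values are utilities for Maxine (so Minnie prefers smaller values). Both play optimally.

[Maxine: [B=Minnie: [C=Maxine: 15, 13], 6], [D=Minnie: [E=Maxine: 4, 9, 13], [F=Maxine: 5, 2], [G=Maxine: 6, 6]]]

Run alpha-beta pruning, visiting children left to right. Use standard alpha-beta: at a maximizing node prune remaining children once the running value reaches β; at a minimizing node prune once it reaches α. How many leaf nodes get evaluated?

8

C [α=-∞,β=+∞]: v=15
B [α=-∞,β=+∞]: v=6
E [α=6,β=+∞]: v=13
F [α=6,β=13]: v=5
D [α=6,β=+∞]: v=5 after child 2 ≤ α → α-cutoff, skip 1
Root [α=-∞,β=+∞]: v=6
Leaves evaluated: 8 of 10.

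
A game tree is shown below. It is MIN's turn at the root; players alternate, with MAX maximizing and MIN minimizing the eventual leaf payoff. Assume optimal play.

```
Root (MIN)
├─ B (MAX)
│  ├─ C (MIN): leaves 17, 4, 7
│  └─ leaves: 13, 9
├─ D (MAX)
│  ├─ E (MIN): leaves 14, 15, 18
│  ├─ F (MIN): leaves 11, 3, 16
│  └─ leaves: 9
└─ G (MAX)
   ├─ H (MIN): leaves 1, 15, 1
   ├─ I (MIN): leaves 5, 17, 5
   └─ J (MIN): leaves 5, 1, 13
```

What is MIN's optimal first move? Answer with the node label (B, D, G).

G

C (MIN): min(17, 4, 7) = 4
B (MAX): max(4, 13, 9) = 13
E (MIN): min(14, 15, 18) = 14
F (MIN): min(11, 3, 16) = 3
D (MAX): max(14, 3, 9) = 14
H (MIN): min(1, 15, 1) = 1
I (MIN): min(5, 17, 5) = 5
J (MIN): min(5, 1, 13) = 1
G (MAX): max(1, 5, 1) = 5
Root (MIN): min(13, 14, 5) = 5
MIN picks the child with the lowest value: G (value 5).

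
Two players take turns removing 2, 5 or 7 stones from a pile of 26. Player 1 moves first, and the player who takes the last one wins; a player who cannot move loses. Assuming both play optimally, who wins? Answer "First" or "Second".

Second

Compute winning (W) and losing (L) positions by backward induction:
i:   0  1  2  3  4  5  6  7  8  9 10 11 12 13 14 15 16 17 18 19 20 21 22 23 24 25 26
     L  L  W  W  L  W  W  W  W  W  L  W  W  L  L  W  W  W  W  W  W  W  L  L  W  W  L
Position 26 is L, so the second player wins.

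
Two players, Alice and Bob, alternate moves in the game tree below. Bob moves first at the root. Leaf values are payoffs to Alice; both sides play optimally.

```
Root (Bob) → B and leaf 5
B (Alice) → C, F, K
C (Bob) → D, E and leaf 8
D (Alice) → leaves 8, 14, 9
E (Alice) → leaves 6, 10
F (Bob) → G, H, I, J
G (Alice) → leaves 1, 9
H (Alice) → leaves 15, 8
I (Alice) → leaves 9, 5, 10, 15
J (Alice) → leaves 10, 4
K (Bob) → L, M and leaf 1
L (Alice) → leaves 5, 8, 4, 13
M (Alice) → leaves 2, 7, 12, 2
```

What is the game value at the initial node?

5

D (Alice): max(8, 14, 9) = 14
E (Alice): max(6, 10) = 10
C (Bob): min(14, 10, 8) = 8
G (Alice): max(1, 9) = 9
H (Alice): max(15, 8) = 15
I (Alice): max(9, 5, 10, 15) = 15
J (Alice): max(10, 4) = 10
F (Bob): min(9, 15, 15, 10) = 9
L (Alice): max(5, 8, 4, 13) = 13
M (Alice): max(2, 7, 12, 2) = 12
K (Bob): min(13, 12, 1) = 1
B (Alice): max(8, 9, 1) = 9
Root (Bob): min(9, 5) = 5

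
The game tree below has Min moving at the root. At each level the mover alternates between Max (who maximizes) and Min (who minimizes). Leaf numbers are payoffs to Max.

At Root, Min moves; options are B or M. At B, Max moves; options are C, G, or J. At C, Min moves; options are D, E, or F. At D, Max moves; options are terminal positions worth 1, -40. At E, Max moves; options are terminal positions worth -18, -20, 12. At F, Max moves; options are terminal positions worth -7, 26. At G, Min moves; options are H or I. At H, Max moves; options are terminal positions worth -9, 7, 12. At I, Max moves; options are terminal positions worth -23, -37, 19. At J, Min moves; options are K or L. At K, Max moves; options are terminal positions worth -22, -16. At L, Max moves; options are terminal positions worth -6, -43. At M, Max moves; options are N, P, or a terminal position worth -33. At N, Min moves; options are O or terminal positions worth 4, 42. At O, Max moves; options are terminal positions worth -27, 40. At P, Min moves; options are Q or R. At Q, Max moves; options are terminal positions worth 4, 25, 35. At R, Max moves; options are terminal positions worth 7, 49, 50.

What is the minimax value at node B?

12

D: max(1, -40) = 1
E: max(-18, -20, 12) = 12
F: max(-7, 26) = 26
C: min(1, 12, 26) = 1
H: max(-9, 7, 12) = 12
I: max(-23, -37, 19) = 19
G: min(12, 19) = 12
K: max(-22, -16) = -16
L: max(-6, -43) = -6
J: min(-16, -6) = -16
B: max(1, 12, -16) = 12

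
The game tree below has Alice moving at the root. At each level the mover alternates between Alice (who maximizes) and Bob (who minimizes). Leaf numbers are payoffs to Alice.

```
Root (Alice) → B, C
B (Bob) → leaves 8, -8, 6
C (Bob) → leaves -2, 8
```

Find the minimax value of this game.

-2

B (Bob): min(8, -8, 6) = -8
C (Bob): min(-2, 8) = -2
Root (Alice): max(-8, -2) = -2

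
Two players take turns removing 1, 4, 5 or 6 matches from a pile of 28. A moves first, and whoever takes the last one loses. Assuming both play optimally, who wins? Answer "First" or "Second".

Second

W/L table (W = player to move can force a win):
i:   0  1  2  3  4  5  6  7  8  9 10 11 12 13 14 15 16 17 18 19 20 21 22 23 24 25 26 27 28
     W  L  W  L  W  W  W  W  W  W  L  W  L  W  W  W  W  W  W  L  W  L  W  W  W  W  W  W  L
Position 28 is L, so the second player wins.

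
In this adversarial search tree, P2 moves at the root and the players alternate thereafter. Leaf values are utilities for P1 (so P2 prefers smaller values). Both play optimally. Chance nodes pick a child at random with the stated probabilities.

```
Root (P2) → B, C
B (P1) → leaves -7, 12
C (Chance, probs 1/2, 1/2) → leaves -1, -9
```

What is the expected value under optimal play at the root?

-5

B (P1): max(-7, 12) = 12
C (Chance): 1/2·-1 + 1/2·-9 = -5
Root (P2): min(12, -5) = -5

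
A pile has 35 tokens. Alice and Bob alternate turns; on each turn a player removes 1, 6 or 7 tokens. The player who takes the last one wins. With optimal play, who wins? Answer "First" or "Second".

W/L table (W = player to move can force a win):
i:   0  1  2  3  4  5  6  7  8  9 10 11 12 13 14 15 16 17 18 19 20 21 22 23 24 25 26 27 28 29 30 31 32 33 34 35
     L  W  L  W  L  W  W  W  W  W  W  W  L  W  L  W  L  W  W  W  W  W  W  W  L  W  L  W  L  W  W  W  W  W  W  W
Position 35 is W, so the first player wins.

First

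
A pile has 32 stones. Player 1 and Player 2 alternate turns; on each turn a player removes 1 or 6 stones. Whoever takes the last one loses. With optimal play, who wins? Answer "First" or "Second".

First

Compute winning (W) and losing (L) positions by backward induction:
i:   0  1  2  3  4  5  6  7  8  9 10 11 12 13 14 15 16 17 18 19 20 21 22 23 24 25 26 27 28 29 30 31 32
     W  L  W  L  W  L  W  W  L  W  L  W  L  W  W  L  W  L  W  L  W  W  L  W  L  W  L  W  W  L  W  L  W
Position 32 is W, so the first player wins.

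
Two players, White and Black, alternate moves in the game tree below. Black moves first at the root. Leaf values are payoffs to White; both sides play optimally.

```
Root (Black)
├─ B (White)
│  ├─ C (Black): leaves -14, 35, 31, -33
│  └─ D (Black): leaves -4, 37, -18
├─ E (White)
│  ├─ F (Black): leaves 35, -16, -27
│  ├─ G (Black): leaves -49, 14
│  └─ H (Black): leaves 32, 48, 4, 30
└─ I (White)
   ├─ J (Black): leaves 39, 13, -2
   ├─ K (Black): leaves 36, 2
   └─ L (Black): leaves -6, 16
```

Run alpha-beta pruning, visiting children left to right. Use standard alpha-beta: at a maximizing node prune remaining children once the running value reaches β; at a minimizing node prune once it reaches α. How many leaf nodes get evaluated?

C [α=-∞,β=+∞]: v=-33
D [α=-33,β=+∞]: v=-18
B [α=-∞,β=+∞]: v=-18
F [α=-∞,β=-18]: v=-27
G [α=-27,β=-18]: v=-49 after child 1 ≤ α → α-cutoff, skip 1
H [α=-27,β=-18]: v=4
E [α=-∞,β=-18]: v=4
J [α=-∞,β=-18]: v=-2
I [α=-∞,β=-18]: v=-2 after child 1 ≥ β → β-cutoff, skip 2
Root [α=-∞,β=+∞]: v=-18
Leaves evaluated: 18 of 23.

18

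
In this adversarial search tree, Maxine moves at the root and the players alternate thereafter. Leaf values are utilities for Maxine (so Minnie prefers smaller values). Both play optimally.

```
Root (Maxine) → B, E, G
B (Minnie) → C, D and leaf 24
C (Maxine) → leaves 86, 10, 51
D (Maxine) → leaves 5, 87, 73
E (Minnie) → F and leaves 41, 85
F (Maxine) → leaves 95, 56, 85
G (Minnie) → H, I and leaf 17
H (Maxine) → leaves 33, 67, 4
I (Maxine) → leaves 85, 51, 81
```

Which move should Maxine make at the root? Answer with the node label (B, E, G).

E

C (Maxine): max(86, 10, 51) = 86
D (Maxine): max(5, 87, 73) = 87
B (Minnie): min(86, 87, 24) = 24
F (Maxine): max(95, 56, 85) = 95
E (Minnie): min(95, 41, 85) = 41
H (Maxine): max(33, 67, 4) = 67
I (Maxine): max(85, 51, 81) = 85
G (Minnie): min(67, 85, 17) = 17
Root (Maxine): max(24, 41, 17) = 41
Maxine picks the child with the highest value: E (value 41).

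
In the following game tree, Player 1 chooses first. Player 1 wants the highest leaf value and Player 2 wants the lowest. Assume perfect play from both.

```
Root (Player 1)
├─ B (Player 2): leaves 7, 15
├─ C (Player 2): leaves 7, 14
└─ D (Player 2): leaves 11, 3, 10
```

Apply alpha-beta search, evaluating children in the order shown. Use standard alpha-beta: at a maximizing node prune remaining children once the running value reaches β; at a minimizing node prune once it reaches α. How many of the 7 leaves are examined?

5

B [α=-∞,β=+∞]: v=7
C [α=7,β=+∞]: v=7 after child 1 ≤ α → α-cutoff, skip 1
D [α=7,β=+∞]: v=3 after child 2 ≤ α → α-cutoff, skip 1
Root [α=-∞,β=+∞]: v=7
Leaves evaluated: 5 of 7.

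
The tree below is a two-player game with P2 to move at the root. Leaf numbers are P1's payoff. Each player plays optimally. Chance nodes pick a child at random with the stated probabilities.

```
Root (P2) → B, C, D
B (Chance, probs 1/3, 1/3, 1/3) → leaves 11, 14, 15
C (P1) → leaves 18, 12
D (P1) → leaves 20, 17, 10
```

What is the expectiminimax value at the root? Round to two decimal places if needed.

B (Chance): 1/3·11 + 1/3·14 + 1/3·15 = 13.33
C (P1): max(18, 12) = 18
D (P1): max(20, 17, 10) = 20
Root (P2): min(13.33, 18, 20) = 13.33

13.33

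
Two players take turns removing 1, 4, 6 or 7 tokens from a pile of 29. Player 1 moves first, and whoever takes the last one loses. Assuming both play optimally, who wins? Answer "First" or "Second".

Compute winning (W) and losing (L) positions by backward induction:
i:   0  1  2  3  4  5  6  7  8  9 10 11 12 13 14 15 16 17 18 19 20 21 22 23 24 25 26 27 28 29
     W  L  W  L  W  W  L  W  W  W  W  L  W  W  L  W  L  W  W  L  W  W  W  W  L  W  W  L  W  L
Position 29 is L, so the second player wins.

Second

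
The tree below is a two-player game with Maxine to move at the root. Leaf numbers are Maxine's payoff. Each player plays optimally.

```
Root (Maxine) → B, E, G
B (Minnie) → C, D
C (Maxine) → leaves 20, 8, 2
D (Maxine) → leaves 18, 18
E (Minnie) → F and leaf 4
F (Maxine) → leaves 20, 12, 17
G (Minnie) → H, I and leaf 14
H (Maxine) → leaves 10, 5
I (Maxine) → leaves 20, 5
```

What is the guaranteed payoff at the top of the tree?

C (Maxine): max(20, 8, 2) = 20
D (Maxine): max(18, 18) = 18
B (Minnie): min(20, 18) = 18
F (Maxine): max(20, 12, 17) = 20
E (Minnie): min(20, 4) = 4
H (Maxine): max(10, 5) = 10
I (Maxine): max(20, 5) = 20
G (Minnie): min(10, 20, 14) = 10
Root (Maxine): max(18, 4, 10) = 18

18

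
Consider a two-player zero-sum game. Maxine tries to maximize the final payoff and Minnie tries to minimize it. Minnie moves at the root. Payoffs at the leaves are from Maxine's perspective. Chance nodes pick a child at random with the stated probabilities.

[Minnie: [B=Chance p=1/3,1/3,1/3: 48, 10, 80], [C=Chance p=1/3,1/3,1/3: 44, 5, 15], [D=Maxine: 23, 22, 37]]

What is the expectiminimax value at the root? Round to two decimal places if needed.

21.33

B (Chance): 1/3·48 + 1/3·10 + 1/3·80 = 46
C (Chance): 1/3·44 + 1/3·5 + 1/3·15 = 21.33
D (Maxine): max(23, 22, 37) = 37
Root (Minnie): min(46, 21.33, 37) = 21.33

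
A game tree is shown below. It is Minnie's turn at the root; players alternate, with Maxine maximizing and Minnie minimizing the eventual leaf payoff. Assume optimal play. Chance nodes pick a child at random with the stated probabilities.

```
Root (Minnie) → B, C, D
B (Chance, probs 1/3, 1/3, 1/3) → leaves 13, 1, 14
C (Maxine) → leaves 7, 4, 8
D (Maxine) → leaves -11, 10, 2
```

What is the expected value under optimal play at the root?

B (Chance): 1/3·13 + 1/3·1 + 1/3·14 = 9.33
C (Maxine): max(7, 4, 8) = 8
D (Maxine): max(-11, 10, 2) = 10
Root (Minnie): min(9.33, 8, 10) = 8

8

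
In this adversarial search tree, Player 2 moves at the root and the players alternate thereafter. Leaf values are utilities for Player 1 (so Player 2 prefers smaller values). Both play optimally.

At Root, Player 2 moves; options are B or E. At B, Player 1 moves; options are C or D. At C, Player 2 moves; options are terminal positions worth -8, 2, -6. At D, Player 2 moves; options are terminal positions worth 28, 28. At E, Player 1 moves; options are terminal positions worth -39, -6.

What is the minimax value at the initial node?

C (Player 2): min(-8, 2, -6) = -8
D (Player 2): min(28, 28) = 28
B (Player 1): max(-8, 28) = 28
E (Player 1): max(-39, -6) = -6
Root (Player 2): min(28, -6) = -6

-6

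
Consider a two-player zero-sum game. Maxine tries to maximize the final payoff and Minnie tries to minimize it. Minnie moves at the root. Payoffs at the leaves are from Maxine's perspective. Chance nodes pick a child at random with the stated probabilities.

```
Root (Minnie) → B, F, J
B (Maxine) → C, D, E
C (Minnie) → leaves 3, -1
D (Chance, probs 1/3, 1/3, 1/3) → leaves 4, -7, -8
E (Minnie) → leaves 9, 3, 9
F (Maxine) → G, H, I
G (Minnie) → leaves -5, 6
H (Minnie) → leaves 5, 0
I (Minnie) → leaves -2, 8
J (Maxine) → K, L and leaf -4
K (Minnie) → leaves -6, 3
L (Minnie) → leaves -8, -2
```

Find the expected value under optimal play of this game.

C (Minnie): min(3, -1) = -1
D (Chance): 1/3·4 + 1/3·-7 + 1/3·-8 = -3.67
E (Minnie): min(9, 3, 9) = 3
B (Maxine): max(-1, -3.67, 3) = 3
G (Minnie): min(-5, 6) = -5
H (Minnie): min(5, 0) = 0
I (Minnie): min(-2, 8) = -2
F (Maxine): max(-5, 0, -2) = 0
K (Minnie): min(-6, 3) = -6
L (Minnie): min(-8, -2) = -8
J (Maxine): max(-6, -8, -4) = -4
Root (Minnie): min(3, 0, -4) = -4

-4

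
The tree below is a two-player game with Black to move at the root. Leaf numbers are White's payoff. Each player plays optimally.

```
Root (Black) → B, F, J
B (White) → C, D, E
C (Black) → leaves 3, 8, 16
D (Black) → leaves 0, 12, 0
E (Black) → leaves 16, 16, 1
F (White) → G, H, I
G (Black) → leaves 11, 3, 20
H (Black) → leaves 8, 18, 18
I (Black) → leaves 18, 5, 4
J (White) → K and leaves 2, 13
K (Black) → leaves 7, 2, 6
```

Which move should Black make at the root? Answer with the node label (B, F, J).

B

C (Black): min(3, 8, 16) = 3
D (Black): min(0, 12, 0) = 0
E (Black): min(16, 16, 1) = 1
B (White): max(3, 0, 1) = 3
G (Black): min(11, 3, 20) = 3
H (Black): min(8, 18, 18) = 8
I (Black): min(18, 5, 4) = 4
F (White): max(3, 8, 4) = 8
K (Black): min(7, 2, 6) = 2
J (White): max(2, 2, 13) = 13
Root (Black): min(3, 8, 13) = 3
Black picks the child with the lowest value: B (value 3).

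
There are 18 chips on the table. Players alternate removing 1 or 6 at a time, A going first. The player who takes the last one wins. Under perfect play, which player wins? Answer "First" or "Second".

Positions where the player to move wins (W) vs loses (L):
i:   0  1  2  3  4  5  6  7  8  9 10 11 12 13 14 15 16 17 18
     L  W  L  W  L  W  W  L  W  L  W  L  W  W  L  W  L  W  L
Position 18 is L, so the second player wins.

Second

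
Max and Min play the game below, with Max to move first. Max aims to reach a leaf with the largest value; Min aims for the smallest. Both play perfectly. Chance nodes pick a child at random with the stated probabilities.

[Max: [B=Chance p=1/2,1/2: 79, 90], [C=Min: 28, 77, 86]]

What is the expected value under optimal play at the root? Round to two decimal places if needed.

84.5

B (Chance): 1/2·79 + 1/2·90 = 84.5
C (Min): min(28, 77, 86) = 28
Root (Max): max(84.5, 28) = 84.5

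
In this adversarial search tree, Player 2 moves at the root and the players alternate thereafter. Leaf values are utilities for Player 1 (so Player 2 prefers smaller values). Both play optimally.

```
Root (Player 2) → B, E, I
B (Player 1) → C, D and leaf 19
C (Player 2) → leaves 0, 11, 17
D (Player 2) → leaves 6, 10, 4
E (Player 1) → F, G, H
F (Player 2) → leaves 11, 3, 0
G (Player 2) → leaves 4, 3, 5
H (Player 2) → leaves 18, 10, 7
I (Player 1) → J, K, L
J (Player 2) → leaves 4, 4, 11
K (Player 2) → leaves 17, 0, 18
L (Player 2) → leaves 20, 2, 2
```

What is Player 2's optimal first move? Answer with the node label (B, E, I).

I

C (Player 2): min(0, 11, 17) = 0
D (Player 2): min(6, 10, 4) = 4
B (Player 1): max(0, 4, 19) = 19
F (Player 2): min(11, 3, 0) = 0
G (Player 2): min(4, 3, 5) = 3
H (Player 2): min(18, 10, 7) = 7
E (Player 1): max(0, 3, 7) = 7
J (Player 2): min(4, 4, 11) = 4
K (Player 2): min(17, 0, 18) = 0
L (Player 2): min(20, 2, 2) = 2
I (Player 1): max(4, 0, 2) = 4
Root (Player 2): min(19, 7, 4) = 4
Player 2 picks the child with the lowest value: I (value 4).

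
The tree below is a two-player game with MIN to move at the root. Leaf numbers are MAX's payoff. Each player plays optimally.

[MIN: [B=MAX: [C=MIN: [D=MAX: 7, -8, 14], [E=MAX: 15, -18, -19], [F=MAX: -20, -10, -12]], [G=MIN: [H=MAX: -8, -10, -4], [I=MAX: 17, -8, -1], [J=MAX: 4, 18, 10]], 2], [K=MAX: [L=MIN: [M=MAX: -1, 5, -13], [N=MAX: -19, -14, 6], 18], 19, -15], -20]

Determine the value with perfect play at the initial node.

D (MAX): max(7, -8, 14) = 14
E (MAX): max(15, -18, -19) = 15
F (MAX): max(-20, -10, -12) = -10
C (MIN): min(14, 15, -10) = -10
H (MAX): max(-8, -10, -4) = -4
I (MAX): max(17, -8, -1) = 17
J (MAX): max(4, 18, 10) = 18
G (MIN): min(-4, 17, 18) = -4
B (MAX): max(-10, -4, 2) = 2
M (MAX): max(-1, 5, -13) = 5
N (MAX): max(-19, -14, 6) = 6
L (MIN): min(5, 6, 18) = 5
K (MAX): max(5, 19, -15) = 19
Root (MIN): min(2, 19, -20) = -20

-20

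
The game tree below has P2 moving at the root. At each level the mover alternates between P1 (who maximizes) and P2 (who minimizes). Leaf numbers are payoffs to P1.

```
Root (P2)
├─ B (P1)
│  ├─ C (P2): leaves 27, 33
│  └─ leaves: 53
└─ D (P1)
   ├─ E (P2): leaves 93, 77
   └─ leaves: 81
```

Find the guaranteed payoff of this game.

53

C (P2): min(27, 33) = 27
B (P1): max(27, 53) = 53
E (P2): min(93, 77) = 77
D (P1): max(77, 81) = 81
Root (P2): min(53, 81) = 53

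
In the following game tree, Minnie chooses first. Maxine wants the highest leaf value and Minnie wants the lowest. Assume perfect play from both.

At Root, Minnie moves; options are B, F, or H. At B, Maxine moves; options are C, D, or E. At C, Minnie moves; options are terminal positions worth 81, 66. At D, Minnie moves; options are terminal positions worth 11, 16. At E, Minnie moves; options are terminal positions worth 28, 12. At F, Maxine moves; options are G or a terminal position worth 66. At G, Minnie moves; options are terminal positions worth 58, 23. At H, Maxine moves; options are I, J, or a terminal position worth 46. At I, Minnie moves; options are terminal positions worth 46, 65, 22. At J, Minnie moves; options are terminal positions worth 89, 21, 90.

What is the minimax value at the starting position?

46

C (Minnie): min(81, 66) = 66
D (Minnie): min(11, 16) = 11
E (Minnie): min(28, 12) = 12
B (Maxine): max(66, 11, 12) = 66
G (Minnie): min(58, 23) = 23
F (Maxine): max(23, 66) = 66
I (Minnie): min(46, 65, 22) = 22
J (Minnie): min(89, 21, 90) = 21
H (Maxine): max(22, 21, 46) = 46
Root (Minnie): min(66, 66, 46) = 46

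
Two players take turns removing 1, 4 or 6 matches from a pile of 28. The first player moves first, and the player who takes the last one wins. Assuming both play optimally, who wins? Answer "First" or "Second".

First

Positions where the player to move wins (W) vs loses (L):
i:   0  1  2  3  4  5  6  7  8  9 10 11 12 13 14 15 16 17 18 19 20 21 22 23 24 25 26 27 28
     L  W  L  W  W  L  W  L  W  W  L  W  L  W  W  L  W  L  W  W  L  W  L  W  W  L  W  L  W
Position 28 is W, so the first player wins.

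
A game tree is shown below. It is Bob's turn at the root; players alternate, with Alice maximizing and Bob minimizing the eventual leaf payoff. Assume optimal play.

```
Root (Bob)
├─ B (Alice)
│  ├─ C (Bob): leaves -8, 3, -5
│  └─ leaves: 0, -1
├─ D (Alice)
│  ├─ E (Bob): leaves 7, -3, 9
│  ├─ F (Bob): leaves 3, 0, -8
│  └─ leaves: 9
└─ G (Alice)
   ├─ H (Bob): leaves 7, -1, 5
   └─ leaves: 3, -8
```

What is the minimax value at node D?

E: min(7, -3, 9) = -3
F: min(3, 0, -8) = -8
D: max(-3, -8, 9) = 9

9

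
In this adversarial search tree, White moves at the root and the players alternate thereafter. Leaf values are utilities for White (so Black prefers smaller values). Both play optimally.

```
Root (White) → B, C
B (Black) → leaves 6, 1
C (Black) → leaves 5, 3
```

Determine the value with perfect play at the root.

3

B (Black): min(6, 1) = 1
C (Black): min(5, 3) = 3
Root (White): max(1, 3) = 3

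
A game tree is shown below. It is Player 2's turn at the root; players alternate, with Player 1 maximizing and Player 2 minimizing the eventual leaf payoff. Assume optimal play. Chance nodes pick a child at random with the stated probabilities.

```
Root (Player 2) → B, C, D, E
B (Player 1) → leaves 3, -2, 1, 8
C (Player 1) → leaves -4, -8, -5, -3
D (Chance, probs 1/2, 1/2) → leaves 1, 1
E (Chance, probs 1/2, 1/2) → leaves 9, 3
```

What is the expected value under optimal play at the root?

B (Player 1): max(3, -2, 1, 8) = 8
C (Player 1): max(-4, -8, -5, -3) = -3
D (Chance): 1/2·1 + 1/2·1 = 1
E (Chance): 1/2·9 + 1/2·3 = 6
Root (Player 2): min(8, -3, 1, 6) = -3

-3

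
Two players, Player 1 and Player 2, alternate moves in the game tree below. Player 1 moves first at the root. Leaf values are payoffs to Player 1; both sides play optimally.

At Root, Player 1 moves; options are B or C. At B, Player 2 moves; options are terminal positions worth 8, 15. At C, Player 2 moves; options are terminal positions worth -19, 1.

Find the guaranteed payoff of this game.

B (Player 2): min(8, 15) = 8
C (Player 2): min(-19, 1) = -19
Root (Player 1): max(8, -19) = 8

8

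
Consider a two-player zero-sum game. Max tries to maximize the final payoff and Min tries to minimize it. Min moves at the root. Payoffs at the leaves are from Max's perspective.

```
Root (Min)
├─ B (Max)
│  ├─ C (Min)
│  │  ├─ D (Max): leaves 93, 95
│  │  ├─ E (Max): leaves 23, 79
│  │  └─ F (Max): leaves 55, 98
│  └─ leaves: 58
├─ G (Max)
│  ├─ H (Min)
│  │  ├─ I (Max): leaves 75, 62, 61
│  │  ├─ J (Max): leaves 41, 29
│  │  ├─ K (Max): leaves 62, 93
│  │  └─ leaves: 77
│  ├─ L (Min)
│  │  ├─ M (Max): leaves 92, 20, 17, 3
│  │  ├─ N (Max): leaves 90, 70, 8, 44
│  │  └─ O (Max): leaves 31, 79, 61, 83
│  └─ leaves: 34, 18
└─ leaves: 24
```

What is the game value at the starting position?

24

D (Max): max(93, 95) = 95
E (Max): max(23, 79) = 79
F (Max): max(55, 98) = 98
C (Min): min(95, 79, 98) = 79
B (Max): max(79, 58) = 79
I (Max): max(75, 62, 61) = 75
J (Max): max(41, 29) = 41
K (Max): max(62, 93) = 93
H (Min): min(75, 41, 93, 77) = 41
M (Max): max(92, 20, 17, 3) = 92
N (Max): max(90, 70, 8, 44) = 90
O (Max): max(31, 79, 61, 83) = 83
L (Min): min(92, 90, 83) = 83
G (Max): max(41, 83, 34, 18) = 83
Root (Min): min(79, 83, 24) = 24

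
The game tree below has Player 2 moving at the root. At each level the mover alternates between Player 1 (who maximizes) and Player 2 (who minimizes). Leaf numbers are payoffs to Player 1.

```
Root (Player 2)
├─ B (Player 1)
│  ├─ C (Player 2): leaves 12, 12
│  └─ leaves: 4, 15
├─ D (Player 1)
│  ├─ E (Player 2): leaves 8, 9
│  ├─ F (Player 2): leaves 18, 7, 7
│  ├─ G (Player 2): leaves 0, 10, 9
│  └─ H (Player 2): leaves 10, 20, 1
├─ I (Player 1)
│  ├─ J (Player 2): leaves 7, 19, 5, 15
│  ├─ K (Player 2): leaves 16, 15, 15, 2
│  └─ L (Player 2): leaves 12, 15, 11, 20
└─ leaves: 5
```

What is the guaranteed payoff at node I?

11

J: min(7, 19, 5, 15) = 5
K: min(16, 15, 15, 2) = 2
L: min(12, 15, 11, 20) = 11
I: max(5, 2, 11) = 11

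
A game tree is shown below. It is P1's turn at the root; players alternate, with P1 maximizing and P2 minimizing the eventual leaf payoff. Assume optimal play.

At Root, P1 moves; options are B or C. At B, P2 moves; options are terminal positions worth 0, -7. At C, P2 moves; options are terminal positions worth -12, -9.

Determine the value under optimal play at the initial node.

B (P2): min(0, -7) = -7
C (P2): min(-12, -9) = -12
Root (P1): max(-7, -12) = -7

-7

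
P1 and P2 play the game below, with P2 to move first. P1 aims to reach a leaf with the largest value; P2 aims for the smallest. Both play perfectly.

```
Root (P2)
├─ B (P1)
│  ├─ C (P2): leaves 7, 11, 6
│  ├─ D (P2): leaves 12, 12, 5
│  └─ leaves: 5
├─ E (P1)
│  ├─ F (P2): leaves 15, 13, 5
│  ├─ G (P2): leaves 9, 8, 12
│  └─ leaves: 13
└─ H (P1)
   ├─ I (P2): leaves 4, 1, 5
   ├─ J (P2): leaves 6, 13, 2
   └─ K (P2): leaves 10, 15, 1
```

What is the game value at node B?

C: min(7, 11, 6) = 6
D: min(12, 12, 5) = 5
B: max(6, 5, 5) = 6

6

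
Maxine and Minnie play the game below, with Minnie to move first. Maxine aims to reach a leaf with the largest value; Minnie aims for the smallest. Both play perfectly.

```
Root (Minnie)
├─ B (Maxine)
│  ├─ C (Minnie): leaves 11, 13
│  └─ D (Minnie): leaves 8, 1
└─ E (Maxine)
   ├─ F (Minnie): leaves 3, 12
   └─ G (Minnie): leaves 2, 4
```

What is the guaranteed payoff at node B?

C: min(11, 13) = 11
D: min(8, 1) = 1
B: max(11, 1) = 11

11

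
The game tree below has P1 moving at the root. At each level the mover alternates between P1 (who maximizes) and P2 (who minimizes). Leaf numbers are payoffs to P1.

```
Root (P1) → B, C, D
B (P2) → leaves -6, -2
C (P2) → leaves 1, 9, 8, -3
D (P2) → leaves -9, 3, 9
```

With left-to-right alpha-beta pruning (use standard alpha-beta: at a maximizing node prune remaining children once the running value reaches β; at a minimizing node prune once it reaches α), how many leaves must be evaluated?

7

B [α=-∞,β=+∞]: v=-6
C [α=-6,β=+∞]: v=-3
D [α=-3,β=+∞]: v=-9 after child 1 ≤ α → α-cutoff, skip 2
Root [α=-∞,β=+∞]: v=-3
Leaves evaluated: 7 of 9.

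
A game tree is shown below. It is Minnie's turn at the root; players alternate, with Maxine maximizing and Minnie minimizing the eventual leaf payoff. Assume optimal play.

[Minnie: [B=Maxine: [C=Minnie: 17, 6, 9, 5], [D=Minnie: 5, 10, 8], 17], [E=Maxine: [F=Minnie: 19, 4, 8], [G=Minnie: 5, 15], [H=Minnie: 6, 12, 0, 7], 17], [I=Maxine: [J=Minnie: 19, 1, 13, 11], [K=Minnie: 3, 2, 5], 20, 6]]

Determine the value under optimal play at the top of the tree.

17

C (Minnie): min(17, 6, 9, 5) = 5
D (Minnie): min(5, 10, 8) = 5
B (Maxine): max(5, 5, 17) = 17
F (Minnie): min(19, 4, 8) = 4
G (Minnie): min(5, 15) = 5
H (Minnie): min(6, 12, 0, 7) = 0
E (Maxine): max(4, 5, 0, 17) = 17
J (Minnie): min(19, 1, 13, 11) = 1
K (Minnie): min(3, 2, 5) = 2
I (Maxine): max(1, 2, 20, 6) = 20
Root (Minnie): min(17, 17, 20) = 17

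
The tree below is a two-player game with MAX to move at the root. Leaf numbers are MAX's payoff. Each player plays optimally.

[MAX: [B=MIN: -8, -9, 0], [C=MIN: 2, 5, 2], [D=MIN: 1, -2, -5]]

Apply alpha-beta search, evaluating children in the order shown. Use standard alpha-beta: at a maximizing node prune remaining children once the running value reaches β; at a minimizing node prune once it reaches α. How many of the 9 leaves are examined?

7

B [α=-∞,β=+∞]: v=-9
C [α=-9,β=+∞]: v=2
D [α=2,β=+∞]: v=1 after child 1 ≤ α → α-cutoff, skip 2
Root [α=-∞,β=+∞]: v=2
Leaves evaluated: 7 of 9.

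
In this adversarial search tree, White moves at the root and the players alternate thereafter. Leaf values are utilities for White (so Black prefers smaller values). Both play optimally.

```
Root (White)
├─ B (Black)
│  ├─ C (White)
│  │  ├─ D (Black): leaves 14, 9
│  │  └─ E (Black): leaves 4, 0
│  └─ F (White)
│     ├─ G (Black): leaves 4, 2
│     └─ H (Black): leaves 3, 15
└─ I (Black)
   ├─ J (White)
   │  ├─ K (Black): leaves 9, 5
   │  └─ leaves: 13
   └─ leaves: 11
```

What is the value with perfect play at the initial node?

D (Black): min(14, 9) = 9
E (Black): min(4, 0) = 0
C (White): max(9, 0) = 9
G (Black): min(4, 2) = 2
H (Black): min(3, 15) = 3
F (White): max(2, 3) = 3
B (Black): min(9, 3) = 3
K (Black): min(9, 5) = 5
J (White): max(5, 13) = 13
I (Black): min(13, 11) = 11
Root (White): max(3, 11) = 11

11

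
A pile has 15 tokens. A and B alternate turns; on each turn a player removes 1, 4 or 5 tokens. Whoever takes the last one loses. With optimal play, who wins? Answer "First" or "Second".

First

Compute winning (W) and losing (L) positions by backward induction:
i:   0  1  2  3  4  5  6  7  8  9 10 11 12 13 14 15
     W  L  W  L  W  W  W  W  W  L  W  L  W  W  W  W
Position 15 is W, so the first player wins.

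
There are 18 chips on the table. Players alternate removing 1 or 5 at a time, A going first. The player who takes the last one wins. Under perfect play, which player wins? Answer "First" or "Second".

Second

i:   0  1  2  3  4  5  6  7  8  9 10 11 12 13 14 15 16 17 18
     L  W  L  W  L  W  L  W  L  W  L  W  L  W  L  W  L  W  L
Position 18 is L, so the second player wins.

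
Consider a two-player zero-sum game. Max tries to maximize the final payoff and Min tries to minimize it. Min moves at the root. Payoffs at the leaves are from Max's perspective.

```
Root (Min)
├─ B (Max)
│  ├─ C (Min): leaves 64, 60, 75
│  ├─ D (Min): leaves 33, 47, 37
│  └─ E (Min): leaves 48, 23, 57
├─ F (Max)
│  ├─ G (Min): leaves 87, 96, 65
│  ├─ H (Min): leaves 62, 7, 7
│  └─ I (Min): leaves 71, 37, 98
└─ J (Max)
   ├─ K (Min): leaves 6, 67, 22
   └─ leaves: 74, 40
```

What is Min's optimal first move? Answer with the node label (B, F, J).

C (Min): min(64, 60, 75) = 60
D (Min): min(33, 47, 37) = 33
E (Min): min(48, 23, 57) = 23
B (Max): max(60, 33, 23) = 60
G (Min): min(87, 96, 65) = 65
H (Min): min(62, 7, 7) = 7
I (Min): min(71, 37, 98) = 37
F (Max): max(65, 7, 37) = 65
K (Min): min(6, 67, 22) = 6
J (Max): max(6, 74, 40) = 74
Root (Min): min(60, 65, 74) = 60
Min picks the child with the lowest value: B (value 60).

B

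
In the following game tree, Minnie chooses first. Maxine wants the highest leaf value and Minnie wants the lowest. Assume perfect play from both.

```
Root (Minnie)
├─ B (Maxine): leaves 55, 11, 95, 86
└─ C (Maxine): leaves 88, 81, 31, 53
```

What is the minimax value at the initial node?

88

B (Maxine): max(55, 11, 95, 86) = 95
C (Maxine): max(88, 81, 31, 53) = 88
Root (Minnie): min(95, 88) = 88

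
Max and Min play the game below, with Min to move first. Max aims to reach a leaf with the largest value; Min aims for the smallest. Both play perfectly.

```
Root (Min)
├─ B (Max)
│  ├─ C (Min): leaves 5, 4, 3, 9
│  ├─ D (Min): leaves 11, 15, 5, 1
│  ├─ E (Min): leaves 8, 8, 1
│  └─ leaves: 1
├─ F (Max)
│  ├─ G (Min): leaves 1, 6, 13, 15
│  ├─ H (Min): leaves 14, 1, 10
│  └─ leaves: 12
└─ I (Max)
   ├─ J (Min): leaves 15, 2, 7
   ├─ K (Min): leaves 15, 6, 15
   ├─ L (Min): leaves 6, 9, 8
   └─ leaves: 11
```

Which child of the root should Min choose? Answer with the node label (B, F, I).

C (Min): min(5, 4, 3, 9) = 3
D (Min): min(11, 15, 5, 1) = 1
E (Min): min(8, 8, 1) = 1
B (Max): max(3, 1, 1, 1) = 3
G (Min): min(1, 6, 13, 15) = 1
H (Min): min(14, 1, 10) = 1
F (Max): max(1, 1, 12) = 12
J (Min): min(15, 2, 7) = 2
K (Min): min(15, 6, 15) = 6
L (Min): min(6, 9, 8) = 6
I (Max): max(2, 6, 6, 11) = 11
Root (Min): min(3, 12, 11) = 3
Min picks the child with the lowest value: B (value 3).

B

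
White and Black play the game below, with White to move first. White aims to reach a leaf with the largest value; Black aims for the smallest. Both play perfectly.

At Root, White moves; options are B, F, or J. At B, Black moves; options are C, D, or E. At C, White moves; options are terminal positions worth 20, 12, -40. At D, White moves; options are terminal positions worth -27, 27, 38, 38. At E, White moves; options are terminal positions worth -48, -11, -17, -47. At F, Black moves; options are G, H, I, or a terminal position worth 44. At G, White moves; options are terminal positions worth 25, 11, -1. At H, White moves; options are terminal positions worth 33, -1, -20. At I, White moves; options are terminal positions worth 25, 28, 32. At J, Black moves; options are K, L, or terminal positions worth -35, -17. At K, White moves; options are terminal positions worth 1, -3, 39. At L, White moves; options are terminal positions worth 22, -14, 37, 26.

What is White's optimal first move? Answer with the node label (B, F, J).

F

C (White): max(20, 12, -40) = 20
D (White): max(-27, 27, 38, 38) = 38
E (White): max(-48, -11, -17, -47) = -11
B (Black): min(20, 38, -11) = -11
G (White): max(25, 11, -1) = 25
H (White): max(33, -1, -20) = 33
I (White): max(25, 28, 32) = 32
F (Black): min(25, 33, 32, 44) = 25
K (White): max(1, -3, 39) = 39
L (White): max(22, -14, 37, 26) = 37
J (Black): min(39, 37, -35, -17) = -35
Root (White): max(-11, 25, -35) = 25
White picks the child with the highest value: F (value 25).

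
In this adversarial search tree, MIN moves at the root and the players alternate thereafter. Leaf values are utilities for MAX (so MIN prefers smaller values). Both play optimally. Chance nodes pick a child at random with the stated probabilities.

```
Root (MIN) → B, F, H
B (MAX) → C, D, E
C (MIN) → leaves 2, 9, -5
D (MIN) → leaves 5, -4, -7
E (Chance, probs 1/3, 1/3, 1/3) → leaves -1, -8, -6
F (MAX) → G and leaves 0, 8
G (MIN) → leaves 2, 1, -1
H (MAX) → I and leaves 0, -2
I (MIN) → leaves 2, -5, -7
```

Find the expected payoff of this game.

C (MIN): min(2, 9, -5) = -5
D (MIN): min(5, -4, -7) = -7
E (Chance): 1/3·-1 + 1/3·-8 + 1/3·-6 = -5
B (MAX): max(-5, -7, -5) = -5
G (MIN): min(2, 1, -1) = -1
F (MAX): max(-1, 0, 8) = 8
I (MIN): min(2, -5, -7) = -7
H (MAX): max(-7, 0, -2) = 0
Root (MIN): min(-5, 8, 0) = -5

-5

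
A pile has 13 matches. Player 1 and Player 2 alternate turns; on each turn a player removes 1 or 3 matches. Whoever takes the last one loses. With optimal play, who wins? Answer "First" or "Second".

Mark each pile size as W (mover wins) or L (mover loses):
i:   0  1  2  3  4  5  6  7  8  9 10 11 12 13
     W  L  W  L  W  L  W  L  W  L  W  L  W  L
Position 13 is L, so the second player wins.

Second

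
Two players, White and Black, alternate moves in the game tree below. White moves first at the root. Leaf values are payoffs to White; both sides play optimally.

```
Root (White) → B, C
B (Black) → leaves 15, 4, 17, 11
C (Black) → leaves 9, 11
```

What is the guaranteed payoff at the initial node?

9

B (Black): min(15, 4, 17, 11) = 4
C (Black): min(9, 11) = 9
Root (White): max(4, 9) = 9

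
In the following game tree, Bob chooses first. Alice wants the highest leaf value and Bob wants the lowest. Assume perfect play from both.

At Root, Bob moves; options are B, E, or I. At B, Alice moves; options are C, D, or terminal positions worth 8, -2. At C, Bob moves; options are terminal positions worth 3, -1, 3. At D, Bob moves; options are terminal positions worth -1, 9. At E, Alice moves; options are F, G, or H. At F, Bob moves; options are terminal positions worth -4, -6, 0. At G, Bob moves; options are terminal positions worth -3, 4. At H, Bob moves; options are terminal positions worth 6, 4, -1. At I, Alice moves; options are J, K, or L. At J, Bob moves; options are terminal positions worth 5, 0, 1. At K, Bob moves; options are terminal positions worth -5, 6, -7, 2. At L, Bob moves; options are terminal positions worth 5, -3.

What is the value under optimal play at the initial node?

C (Bob): min(3, -1, 3) = -1
D (Bob): min(-1, 9) = -1
B (Alice): max(-1, -1, 8, -2) = 8
F (Bob): min(-4, -6, 0) = -6
G (Bob): min(-3, 4) = -3
H (Bob): min(6, 4, -1) = -1
E (Alice): max(-6, -3, -1) = -1
J (Bob): min(5, 0, 1) = 0
K (Bob): min(-5, 6, -7, 2) = -7
L (Bob): min(5, -3) = -3
I (Alice): max(0, -7, -3) = 0
Root (Bob): min(8, -1, 0) = -1

-1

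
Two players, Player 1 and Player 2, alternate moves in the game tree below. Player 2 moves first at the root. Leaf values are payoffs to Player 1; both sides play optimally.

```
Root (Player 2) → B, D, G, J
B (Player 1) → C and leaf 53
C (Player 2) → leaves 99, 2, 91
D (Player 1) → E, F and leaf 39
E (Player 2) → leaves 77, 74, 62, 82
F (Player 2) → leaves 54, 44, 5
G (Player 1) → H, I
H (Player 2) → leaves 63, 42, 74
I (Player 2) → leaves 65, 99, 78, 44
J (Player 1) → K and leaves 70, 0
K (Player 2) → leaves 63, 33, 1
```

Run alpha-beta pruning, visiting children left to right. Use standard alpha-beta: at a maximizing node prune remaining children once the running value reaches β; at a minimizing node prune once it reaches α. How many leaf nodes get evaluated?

C [α=-∞,β=+∞]: v=2
B [α=-∞,β=+∞]: v=53
E [α=-∞,β=53]: v=62
D [α=-∞,β=53]: v=62 after child 1 ≥ β → β-cutoff, skip 2
H [α=-∞,β=53]: v=42
I [α=42,β=53]: v=44
G [α=-∞,β=53]: v=44
K [α=-∞,β=44]: v=1
J [α=-∞,β=44]: v=70 after child 2 ≥ β → β-cutoff, skip 1
Root [α=-∞,β=+∞]: v=44
Leaves evaluated: 19 of 24.

19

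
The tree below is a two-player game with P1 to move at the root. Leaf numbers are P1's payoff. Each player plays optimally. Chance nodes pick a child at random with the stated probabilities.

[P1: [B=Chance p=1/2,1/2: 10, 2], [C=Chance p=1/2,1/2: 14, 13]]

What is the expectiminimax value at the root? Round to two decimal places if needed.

13.5

B (Chance): 1/2·10 + 1/2·2 = 6
C (Chance): 1/2·14 + 1/2·13 = 13.5
Root (P1): max(6, 13.5) = 13.5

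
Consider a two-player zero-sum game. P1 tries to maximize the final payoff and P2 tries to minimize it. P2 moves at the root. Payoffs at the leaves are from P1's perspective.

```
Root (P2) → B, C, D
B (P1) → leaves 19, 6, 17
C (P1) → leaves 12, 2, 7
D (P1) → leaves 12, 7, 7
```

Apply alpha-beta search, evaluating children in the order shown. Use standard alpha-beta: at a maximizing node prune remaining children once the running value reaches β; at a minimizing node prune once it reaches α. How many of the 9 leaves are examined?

7

B [α=-∞,β=+∞]: v=19
C [α=-∞,β=19]: v=12
D [α=-∞,β=12]: v=12 after child 1 ≥ β → β-cutoff, skip 2
Root [α=-∞,β=+∞]: v=12
Leaves evaluated: 7 of 9.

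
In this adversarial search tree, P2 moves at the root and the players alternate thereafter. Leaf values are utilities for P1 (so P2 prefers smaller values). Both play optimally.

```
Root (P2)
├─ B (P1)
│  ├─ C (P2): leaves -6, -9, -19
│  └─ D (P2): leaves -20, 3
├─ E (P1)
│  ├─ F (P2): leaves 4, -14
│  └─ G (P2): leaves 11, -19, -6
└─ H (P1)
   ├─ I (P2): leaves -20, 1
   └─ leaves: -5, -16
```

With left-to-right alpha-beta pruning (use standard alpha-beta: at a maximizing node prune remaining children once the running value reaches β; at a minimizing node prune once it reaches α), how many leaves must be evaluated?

C [α=-∞,β=+∞]: v=-19
D [α=-19,β=+∞]: v=-20 after child 1 ≤ α → α-cutoff, skip 1
B [α=-∞,β=+∞]: v=-19
F [α=-∞,β=-19]: v=-14
E [α=-∞,β=-19]: v=-14 after child 1 ≥ β → β-cutoff, skip 1
I [α=-∞,β=-19]: v=-20
H [α=-∞,β=-19]: v=-5 after child 2 ≥ β → β-cutoff, skip 1
Root [α=-∞,β=+∞]: v=-19
Leaves evaluated: 9 of 14.

9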